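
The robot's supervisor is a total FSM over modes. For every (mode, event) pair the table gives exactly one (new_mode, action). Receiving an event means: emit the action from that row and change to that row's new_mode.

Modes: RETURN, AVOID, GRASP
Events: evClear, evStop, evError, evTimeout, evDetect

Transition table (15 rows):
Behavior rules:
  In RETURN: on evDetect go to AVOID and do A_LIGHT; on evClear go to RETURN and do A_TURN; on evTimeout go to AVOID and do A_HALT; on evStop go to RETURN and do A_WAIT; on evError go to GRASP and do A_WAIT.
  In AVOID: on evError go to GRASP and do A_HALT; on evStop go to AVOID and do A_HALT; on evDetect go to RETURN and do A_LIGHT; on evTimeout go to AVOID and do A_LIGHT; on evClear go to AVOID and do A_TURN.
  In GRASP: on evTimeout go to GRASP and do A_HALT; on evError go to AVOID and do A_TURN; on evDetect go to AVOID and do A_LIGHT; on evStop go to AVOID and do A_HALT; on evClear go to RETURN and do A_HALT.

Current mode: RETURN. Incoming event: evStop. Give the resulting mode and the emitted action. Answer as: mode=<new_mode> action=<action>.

mode=RETURN action=A_WAIT

current mode = RETURN; filter table to that mode:
  (RETURN, evDetect) → (AVOID, A_LIGHT)
  (RETURN, evClear) → (RETURN, A_TURN)
  (RETURN, evTimeout) → (AVOID, A_HALT)
  (RETURN, evStop) → (RETURN, A_WAIT)  ← event matches
  (RETURN, evError) → (GRASP, A_WAIT)
event = evStop selects (RETURN, A_WAIT)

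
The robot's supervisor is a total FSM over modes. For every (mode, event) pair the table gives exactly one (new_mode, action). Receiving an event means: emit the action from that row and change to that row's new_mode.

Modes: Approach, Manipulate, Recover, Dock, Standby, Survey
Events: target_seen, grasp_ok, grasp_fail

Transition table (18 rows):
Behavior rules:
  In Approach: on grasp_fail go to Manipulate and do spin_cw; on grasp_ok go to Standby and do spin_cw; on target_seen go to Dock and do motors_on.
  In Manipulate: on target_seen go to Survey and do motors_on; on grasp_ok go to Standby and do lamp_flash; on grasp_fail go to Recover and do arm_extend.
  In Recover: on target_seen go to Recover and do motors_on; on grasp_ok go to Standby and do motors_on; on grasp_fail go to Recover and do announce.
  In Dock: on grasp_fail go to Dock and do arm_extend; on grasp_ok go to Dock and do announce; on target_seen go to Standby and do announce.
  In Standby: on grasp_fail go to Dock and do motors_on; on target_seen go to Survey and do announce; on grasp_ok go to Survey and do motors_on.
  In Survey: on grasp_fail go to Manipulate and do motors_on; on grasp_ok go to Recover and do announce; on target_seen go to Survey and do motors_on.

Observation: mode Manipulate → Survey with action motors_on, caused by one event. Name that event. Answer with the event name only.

target_seen

try target_seen: (Manipulate, target_seen) → (Survey, motors_on)  ← matches
try grasp_ok: (Manipulate, grasp_ok) → (Standby, lamp_flash)
try grasp_fail: (Manipulate, grasp_fail) → (Recover, arm_extend)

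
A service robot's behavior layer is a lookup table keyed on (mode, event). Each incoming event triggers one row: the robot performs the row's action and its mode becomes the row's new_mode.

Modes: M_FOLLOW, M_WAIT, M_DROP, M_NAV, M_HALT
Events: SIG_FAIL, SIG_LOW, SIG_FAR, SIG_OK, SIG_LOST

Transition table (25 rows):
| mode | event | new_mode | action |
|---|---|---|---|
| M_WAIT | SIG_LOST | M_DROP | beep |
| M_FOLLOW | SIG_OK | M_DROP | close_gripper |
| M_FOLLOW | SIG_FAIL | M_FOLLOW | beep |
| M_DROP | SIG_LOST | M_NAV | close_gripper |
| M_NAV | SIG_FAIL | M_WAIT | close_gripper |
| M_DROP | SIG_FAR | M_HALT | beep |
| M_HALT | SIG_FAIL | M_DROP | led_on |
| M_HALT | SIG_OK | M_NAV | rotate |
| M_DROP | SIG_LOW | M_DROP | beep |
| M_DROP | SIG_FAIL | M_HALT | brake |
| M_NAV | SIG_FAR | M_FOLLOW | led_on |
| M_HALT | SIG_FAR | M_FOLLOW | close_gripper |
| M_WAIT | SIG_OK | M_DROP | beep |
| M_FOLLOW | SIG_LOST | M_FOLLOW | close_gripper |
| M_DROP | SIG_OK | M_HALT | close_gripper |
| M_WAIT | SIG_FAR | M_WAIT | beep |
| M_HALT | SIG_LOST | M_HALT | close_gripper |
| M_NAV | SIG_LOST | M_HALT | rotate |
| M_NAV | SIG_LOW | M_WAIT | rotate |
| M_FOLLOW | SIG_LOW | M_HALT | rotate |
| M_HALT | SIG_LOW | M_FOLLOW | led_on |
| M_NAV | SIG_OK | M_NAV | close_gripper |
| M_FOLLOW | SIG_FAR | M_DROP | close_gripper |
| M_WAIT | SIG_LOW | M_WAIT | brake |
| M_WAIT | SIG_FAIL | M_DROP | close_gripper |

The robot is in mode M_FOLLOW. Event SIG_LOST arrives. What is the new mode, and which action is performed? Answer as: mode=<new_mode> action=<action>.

mode=M_FOLLOW action=close_gripper

current mode = M_FOLLOW; filter table to that mode:
  (M_FOLLOW, SIG_OK) → (M_DROP, close_gripper)
  (M_FOLLOW, SIG_FAIL) → (M_FOLLOW, beep)
  (M_FOLLOW, SIG_LOST) → (M_FOLLOW, close_gripper)  ← event matches
  (M_FOLLOW, SIG_LOW) → (M_HALT, rotate)
  (M_FOLLOW, SIG_FAR) → (M_DROP, close_gripper)
event = SIG_LOST selects (M_FOLLOW, close_gripper)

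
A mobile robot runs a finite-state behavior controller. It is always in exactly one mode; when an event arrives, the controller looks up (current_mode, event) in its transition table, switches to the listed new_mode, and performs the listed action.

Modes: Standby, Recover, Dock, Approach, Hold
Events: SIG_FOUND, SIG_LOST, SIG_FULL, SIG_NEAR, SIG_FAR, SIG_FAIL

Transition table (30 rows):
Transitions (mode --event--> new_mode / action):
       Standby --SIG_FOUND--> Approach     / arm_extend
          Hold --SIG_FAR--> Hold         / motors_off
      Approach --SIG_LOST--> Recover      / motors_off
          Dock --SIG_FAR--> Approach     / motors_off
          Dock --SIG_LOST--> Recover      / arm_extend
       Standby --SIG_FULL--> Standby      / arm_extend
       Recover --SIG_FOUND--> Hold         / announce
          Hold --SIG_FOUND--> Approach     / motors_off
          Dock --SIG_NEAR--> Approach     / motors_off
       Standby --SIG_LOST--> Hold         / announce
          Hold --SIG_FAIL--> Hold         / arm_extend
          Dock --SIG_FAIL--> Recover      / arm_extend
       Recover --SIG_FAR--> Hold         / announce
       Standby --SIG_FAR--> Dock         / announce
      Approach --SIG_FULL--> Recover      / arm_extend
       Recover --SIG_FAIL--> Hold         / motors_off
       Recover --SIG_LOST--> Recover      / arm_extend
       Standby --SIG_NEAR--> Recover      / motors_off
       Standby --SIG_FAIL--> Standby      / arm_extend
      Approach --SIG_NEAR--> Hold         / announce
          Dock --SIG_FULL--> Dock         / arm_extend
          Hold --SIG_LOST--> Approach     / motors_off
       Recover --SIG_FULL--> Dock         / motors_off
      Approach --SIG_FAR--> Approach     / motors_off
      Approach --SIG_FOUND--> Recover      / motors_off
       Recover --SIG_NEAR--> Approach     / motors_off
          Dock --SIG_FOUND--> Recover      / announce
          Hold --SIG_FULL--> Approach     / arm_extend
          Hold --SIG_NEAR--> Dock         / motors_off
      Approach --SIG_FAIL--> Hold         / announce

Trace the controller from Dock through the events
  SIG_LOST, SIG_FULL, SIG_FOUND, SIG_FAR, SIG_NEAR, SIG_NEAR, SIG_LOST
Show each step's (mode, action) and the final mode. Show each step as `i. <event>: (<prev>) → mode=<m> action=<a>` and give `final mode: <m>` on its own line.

final mode: Recover

1. SIG_LOST: (Dock) → mode=Recover action=arm_extend
2. SIG_FULL: (Recover) → mode=Dock action=motors_off
3. SIG_FOUND: (Dock) → mode=Recover action=announce
4. SIG_FAR: (Recover) → mode=Hold action=announce
5. SIG_NEAR: (Hold) → mode=Dock action=motors_off
6. SIG_NEAR: (Dock) → mode=Approach action=motors_off
7. SIG_LOST: (Approach) → mode=Recover action=motors_off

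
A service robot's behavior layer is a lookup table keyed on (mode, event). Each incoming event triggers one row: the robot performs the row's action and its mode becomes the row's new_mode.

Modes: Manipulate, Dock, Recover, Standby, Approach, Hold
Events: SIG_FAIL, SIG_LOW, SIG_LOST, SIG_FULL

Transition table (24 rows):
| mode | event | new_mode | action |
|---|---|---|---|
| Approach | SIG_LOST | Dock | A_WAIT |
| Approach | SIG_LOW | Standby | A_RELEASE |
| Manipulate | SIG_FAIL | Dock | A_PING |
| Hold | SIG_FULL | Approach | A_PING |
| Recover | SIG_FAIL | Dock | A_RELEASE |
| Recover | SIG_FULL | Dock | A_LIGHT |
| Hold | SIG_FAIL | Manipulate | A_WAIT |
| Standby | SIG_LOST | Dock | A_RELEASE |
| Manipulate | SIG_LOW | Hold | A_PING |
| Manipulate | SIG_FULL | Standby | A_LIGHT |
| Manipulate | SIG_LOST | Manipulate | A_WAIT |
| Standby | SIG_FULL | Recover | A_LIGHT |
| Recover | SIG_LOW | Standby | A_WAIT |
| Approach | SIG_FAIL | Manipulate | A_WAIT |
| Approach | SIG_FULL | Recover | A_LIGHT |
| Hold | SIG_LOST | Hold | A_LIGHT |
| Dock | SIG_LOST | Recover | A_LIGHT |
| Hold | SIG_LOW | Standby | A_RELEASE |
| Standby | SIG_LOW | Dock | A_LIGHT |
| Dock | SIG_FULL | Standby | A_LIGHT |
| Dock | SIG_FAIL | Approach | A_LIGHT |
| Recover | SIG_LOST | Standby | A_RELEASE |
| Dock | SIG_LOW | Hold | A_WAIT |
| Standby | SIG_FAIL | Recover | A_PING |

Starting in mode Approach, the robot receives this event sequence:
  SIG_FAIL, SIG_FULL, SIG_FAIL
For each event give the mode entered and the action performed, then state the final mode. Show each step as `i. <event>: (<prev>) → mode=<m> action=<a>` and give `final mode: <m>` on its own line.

1. SIG_FAIL: (Approach) → mode=Manipulate action=A_WAIT
2. SIG_FULL: (Manipulate) → mode=Standby action=A_LIGHT
3. SIG_FAIL: (Standby) → mode=Recover action=A_PING

final mode: Recover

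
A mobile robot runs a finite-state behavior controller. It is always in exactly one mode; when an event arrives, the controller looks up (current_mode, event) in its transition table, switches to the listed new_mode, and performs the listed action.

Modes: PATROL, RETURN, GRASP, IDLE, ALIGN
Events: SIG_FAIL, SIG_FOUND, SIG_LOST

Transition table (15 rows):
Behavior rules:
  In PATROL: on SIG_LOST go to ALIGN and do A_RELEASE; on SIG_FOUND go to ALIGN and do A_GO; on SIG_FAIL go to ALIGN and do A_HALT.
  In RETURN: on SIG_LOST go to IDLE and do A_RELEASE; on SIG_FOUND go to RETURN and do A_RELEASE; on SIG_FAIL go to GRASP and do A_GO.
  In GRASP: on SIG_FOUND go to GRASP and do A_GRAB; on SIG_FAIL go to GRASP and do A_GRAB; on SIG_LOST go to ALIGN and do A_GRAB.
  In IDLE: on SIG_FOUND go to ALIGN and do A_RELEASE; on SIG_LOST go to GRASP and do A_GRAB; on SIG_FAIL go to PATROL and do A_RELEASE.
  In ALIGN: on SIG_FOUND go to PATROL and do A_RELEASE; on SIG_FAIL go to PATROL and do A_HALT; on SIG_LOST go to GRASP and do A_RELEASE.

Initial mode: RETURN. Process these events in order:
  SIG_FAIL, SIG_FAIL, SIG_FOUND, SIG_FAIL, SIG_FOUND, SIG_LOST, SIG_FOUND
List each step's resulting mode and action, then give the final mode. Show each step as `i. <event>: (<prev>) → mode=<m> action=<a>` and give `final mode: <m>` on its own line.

final mode: PATROL

1. SIG_FAIL: (RETURN) → mode=GRASP action=A_GO
2. SIG_FAIL: (GRASP) → mode=GRASP action=A_GRAB
3. SIG_FOUND: (GRASP) → mode=GRASP action=A_GRAB
4. SIG_FAIL: (GRASP) → mode=GRASP action=A_GRAB
5. SIG_FOUND: (GRASP) → mode=GRASP action=A_GRAB
6. SIG_LOST: (GRASP) → mode=ALIGN action=A_GRAB
7. SIG_FOUND: (ALIGN) → mode=PATROL action=A_RELEASE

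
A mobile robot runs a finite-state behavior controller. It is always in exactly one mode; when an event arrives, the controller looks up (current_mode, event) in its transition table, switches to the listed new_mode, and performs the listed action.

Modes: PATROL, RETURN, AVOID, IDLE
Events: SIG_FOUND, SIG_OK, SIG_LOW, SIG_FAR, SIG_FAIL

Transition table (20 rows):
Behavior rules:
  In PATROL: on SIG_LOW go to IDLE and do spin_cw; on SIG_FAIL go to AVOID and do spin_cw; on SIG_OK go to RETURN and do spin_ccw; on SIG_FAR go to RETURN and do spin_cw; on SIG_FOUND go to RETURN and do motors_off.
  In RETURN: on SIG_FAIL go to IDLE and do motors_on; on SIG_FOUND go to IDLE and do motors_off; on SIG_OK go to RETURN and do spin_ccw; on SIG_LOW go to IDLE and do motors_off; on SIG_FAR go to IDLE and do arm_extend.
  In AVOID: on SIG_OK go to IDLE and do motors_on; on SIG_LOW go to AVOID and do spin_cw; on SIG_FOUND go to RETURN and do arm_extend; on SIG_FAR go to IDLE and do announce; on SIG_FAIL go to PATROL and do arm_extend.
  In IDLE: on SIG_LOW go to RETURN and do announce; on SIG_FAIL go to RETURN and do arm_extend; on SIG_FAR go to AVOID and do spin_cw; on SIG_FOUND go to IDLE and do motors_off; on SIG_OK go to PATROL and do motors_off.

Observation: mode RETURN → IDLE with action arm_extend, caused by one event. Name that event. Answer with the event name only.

try SIG_FOUND: (RETURN, SIG_FOUND) → (IDLE, motors_off)
try SIG_OK: (RETURN, SIG_OK) → (RETURN, spin_ccw)
try SIG_LOW: (RETURN, SIG_LOW) → (IDLE, motors_off)
try SIG_FAR: (RETURN, SIG_FAR) → (IDLE, arm_extend)  ← matches
try SIG_FAIL: (RETURN, SIG_FAIL) → (IDLE, motors_on)

SIG_FAR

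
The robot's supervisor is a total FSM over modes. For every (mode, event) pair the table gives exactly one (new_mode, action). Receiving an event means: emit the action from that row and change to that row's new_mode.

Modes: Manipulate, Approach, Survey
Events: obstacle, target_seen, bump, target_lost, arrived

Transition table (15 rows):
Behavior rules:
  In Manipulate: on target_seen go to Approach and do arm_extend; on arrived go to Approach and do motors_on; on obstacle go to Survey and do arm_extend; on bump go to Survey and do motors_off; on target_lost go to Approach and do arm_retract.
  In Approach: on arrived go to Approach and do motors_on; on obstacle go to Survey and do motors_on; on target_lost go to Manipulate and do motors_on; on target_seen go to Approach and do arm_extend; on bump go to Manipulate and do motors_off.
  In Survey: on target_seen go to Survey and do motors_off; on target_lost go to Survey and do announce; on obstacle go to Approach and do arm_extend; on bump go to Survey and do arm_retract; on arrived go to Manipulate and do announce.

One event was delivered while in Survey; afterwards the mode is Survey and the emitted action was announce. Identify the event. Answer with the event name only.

target_lost

try obstacle: (Survey, obstacle) → (Approach, arm_extend)
try target_seen: (Survey, target_seen) → (Survey, motors_off)
try bump: (Survey, bump) → (Survey, arm_retract)
try target_lost: (Survey, target_lost) → (Survey, announce)  ← matches
try arrived: (Survey, arrived) → (Manipulate, announce)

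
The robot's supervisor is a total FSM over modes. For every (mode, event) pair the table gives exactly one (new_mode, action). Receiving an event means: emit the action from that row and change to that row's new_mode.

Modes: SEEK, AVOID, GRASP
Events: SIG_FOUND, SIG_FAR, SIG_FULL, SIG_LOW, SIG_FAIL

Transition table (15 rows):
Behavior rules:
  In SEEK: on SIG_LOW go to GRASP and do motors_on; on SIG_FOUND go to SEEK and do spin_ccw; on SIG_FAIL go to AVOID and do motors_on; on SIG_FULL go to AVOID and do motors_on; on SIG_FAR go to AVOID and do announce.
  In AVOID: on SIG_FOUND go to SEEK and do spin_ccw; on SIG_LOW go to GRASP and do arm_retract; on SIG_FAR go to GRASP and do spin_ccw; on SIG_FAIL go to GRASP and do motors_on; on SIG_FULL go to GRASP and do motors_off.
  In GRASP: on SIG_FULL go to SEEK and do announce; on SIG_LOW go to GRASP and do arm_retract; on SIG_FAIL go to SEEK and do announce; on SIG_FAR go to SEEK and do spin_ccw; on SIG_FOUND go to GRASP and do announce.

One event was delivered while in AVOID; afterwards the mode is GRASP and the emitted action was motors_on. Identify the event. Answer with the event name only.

SIG_FAIL

try SIG_FOUND: (AVOID, SIG_FOUND) → (SEEK, spin_ccw)
try SIG_FAR: (AVOID, SIG_FAR) → (GRASP, spin_ccw)
try SIG_FULL: (AVOID, SIG_FULL) → (GRASP, motors_off)
try SIG_LOW: (AVOID, SIG_LOW) → (GRASP, arm_retract)
try SIG_FAIL: (AVOID, SIG_FAIL) → (GRASP, motors_on)  ← matches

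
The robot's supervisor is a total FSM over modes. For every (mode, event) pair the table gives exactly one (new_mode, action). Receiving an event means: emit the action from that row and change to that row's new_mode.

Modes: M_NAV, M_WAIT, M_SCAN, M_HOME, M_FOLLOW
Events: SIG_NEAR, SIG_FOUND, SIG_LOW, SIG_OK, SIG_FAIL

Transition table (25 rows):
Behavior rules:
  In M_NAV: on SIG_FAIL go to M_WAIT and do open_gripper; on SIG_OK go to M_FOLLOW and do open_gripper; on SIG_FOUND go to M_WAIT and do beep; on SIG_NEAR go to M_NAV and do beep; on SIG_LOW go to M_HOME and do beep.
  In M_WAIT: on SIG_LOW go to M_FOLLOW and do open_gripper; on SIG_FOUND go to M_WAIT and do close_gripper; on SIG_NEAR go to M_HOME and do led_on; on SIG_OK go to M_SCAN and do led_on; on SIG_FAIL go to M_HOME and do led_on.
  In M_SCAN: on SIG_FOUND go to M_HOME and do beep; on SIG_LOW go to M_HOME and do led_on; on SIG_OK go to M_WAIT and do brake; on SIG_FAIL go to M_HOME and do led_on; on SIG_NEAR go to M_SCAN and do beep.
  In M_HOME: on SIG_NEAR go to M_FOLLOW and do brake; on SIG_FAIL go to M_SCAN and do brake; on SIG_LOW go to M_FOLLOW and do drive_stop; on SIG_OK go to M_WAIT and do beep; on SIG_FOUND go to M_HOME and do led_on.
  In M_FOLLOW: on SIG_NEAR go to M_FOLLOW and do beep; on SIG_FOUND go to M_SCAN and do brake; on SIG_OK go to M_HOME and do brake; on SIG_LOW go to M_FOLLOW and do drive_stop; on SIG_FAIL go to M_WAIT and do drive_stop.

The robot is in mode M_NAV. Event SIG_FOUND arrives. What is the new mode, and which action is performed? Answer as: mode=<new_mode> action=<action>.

mode=M_WAIT action=beep

current mode = M_NAV; filter table to that mode:
  (M_NAV, SIG_FAIL) → (M_WAIT, open_gripper)
  (M_NAV, SIG_OK) → (M_FOLLOW, open_gripper)
  (M_NAV, SIG_FOUND) → (M_WAIT, beep)  ← event matches
  (M_NAV, SIG_NEAR) → (M_NAV, beep)
  (M_NAV, SIG_LOW) → (M_HOME, beep)
event = SIG_FOUND selects (M_WAIT, beep)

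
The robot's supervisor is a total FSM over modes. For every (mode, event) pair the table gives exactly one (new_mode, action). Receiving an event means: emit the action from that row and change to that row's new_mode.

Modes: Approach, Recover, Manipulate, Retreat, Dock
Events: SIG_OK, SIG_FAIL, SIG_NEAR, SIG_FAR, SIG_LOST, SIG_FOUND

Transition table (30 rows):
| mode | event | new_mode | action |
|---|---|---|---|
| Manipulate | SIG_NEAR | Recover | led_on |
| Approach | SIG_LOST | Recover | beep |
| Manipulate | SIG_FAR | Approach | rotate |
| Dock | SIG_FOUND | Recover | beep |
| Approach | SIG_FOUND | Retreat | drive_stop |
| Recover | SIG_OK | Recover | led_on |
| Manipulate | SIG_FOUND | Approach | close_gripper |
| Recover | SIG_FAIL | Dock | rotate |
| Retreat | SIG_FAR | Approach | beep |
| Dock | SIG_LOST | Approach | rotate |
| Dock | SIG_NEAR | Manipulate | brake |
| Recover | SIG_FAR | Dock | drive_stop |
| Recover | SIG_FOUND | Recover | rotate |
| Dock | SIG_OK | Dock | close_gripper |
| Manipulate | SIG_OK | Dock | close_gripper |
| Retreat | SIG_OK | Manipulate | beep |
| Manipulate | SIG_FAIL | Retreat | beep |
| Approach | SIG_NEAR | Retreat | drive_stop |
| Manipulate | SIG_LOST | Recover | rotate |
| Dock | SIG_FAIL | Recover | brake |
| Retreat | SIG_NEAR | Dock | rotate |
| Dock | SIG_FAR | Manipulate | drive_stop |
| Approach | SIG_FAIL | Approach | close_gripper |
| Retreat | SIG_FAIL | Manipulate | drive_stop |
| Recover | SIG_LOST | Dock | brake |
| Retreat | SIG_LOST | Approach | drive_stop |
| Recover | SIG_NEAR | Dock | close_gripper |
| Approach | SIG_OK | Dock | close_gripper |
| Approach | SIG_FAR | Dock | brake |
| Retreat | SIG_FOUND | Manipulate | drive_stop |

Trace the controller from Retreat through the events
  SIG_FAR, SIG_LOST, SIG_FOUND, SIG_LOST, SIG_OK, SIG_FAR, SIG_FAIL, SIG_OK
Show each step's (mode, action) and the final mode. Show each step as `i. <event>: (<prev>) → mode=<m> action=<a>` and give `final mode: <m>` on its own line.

final mode: Manipulate

1. SIG_FAR: (Retreat) → mode=Approach action=beep
2. SIG_LOST: (Approach) → mode=Recover action=beep
3. SIG_FOUND: (Recover) → mode=Recover action=rotate
4. SIG_LOST: (Recover) → mode=Dock action=brake
5. SIG_OK: (Dock) → mode=Dock action=close_gripper
6. SIG_FAR: (Dock) → mode=Manipulate action=drive_stop
7. SIG_FAIL: (Manipulate) → mode=Retreat action=beep
8. SIG_OK: (Retreat) → mode=Manipulate action=beep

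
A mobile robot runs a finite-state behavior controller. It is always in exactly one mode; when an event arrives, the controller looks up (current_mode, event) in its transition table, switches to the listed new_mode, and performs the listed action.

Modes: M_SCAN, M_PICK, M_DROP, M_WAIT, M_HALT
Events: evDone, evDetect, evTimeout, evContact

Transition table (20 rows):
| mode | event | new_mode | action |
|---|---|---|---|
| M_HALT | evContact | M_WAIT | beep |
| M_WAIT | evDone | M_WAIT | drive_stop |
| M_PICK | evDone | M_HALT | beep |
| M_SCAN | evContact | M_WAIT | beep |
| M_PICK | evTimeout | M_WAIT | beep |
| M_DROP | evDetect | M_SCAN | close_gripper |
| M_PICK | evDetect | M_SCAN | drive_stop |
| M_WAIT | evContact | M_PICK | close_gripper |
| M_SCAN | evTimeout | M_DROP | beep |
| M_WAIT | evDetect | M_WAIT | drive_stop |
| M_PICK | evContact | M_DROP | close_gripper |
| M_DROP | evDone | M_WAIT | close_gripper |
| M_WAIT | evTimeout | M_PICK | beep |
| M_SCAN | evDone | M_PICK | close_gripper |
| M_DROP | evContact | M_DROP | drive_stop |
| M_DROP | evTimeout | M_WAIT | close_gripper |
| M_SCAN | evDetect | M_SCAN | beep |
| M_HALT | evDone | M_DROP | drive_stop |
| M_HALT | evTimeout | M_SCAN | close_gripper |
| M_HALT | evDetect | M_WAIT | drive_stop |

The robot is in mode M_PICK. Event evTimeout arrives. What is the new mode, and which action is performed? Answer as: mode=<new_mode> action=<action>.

mode=M_WAIT action=beep

current mode = M_PICK; filter table to that mode:
  (M_PICK, evDone) → (M_HALT, beep)
  (M_PICK, evTimeout) → (M_WAIT, beep)  ← event matches
  (M_PICK, evDetect) → (M_SCAN, drive_stop)
  (M_PICK, evContact) → (M_DROP, close_gripper)
event = evTimeout selects (M_WAIT, beep)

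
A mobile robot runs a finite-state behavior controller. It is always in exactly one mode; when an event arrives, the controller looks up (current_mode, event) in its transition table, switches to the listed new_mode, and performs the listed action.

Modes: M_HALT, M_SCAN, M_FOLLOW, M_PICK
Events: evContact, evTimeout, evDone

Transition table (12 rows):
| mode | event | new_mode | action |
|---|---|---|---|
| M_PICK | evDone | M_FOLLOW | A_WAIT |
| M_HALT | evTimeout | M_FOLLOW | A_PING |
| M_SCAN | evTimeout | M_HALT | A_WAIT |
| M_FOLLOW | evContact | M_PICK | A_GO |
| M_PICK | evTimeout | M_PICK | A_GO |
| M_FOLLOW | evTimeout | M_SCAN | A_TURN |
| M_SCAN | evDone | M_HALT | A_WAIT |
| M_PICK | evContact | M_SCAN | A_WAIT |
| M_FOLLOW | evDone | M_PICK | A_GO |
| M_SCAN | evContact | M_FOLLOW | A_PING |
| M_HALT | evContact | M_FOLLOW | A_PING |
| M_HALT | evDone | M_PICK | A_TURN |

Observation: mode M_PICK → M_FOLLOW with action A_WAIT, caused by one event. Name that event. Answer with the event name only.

try evContact: (M_PICK, evContact) → (M_SCAN, A_WAIT)
try evTimeout: (M_PICK, evTimeout) → (M_PICK, A_GO)
try evDone: (M_PICK, evDone) → (M_FOLLOW, A_WAIT)  ← matches

evDone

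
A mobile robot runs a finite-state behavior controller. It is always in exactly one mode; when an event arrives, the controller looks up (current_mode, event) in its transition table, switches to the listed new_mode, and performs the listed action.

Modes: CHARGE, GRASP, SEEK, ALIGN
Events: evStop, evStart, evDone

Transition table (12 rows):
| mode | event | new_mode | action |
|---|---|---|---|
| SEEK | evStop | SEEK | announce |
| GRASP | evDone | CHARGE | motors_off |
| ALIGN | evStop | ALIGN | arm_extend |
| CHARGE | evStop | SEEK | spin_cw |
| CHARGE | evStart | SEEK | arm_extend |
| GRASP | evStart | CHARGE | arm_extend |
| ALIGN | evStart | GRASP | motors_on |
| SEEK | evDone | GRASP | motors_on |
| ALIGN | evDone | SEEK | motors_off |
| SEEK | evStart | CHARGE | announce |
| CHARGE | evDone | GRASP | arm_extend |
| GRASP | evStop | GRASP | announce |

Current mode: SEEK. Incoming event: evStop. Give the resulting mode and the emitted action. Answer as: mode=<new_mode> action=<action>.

current mode = SEEK; filter table to that mode:
  (SEEK, evStop) → (SEEK, announce)  ← event matches
  (SEEK, evDone) → (GRASP, motors_on)
  (SEEK, evStart) → (CHARGE, announce)
event = evStop selects (SEEK, announce)

mode=SEEK action=announce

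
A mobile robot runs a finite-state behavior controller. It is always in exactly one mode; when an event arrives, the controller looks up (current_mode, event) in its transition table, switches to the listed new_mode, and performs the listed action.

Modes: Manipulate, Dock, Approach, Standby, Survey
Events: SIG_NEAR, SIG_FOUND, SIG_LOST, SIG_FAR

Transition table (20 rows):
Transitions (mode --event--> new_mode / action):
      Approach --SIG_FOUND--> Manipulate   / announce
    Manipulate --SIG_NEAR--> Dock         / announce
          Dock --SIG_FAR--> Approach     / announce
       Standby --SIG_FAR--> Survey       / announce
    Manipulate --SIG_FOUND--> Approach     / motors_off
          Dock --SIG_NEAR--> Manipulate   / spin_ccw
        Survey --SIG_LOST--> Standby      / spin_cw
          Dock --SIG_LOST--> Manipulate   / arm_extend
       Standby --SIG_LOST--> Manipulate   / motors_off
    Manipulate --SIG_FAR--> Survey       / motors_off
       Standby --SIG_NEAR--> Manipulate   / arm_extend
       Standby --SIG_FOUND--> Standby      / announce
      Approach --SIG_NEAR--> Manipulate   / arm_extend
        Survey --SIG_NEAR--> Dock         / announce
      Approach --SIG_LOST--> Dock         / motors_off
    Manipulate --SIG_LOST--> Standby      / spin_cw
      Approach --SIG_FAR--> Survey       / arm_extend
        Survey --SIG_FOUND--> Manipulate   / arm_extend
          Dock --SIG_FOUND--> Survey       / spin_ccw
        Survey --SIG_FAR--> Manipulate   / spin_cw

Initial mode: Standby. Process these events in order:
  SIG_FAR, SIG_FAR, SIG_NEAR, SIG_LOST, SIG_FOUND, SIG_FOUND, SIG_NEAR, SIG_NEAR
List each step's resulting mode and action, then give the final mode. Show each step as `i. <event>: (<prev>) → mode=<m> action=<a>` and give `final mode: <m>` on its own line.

1. SIG_FAR: (Standby) → mode=Survey action=announce
2. SIG_FAR: (Survey) → mode=Manipulate action=spin_cw
3. SIG_NEAR: (Manipulate) → mode=Dock action=announce
4. SIG_LOST: (Dock) → mode=Manipulate action=arm_extend
5. SIG_FOUND: (Manipulate) → mode=Approach action=motors_off
6. SIG_FOUND: (Approach) → mode=Manipulate action=announce
7. SIG_NEAR: (Manipulate) → mode=Dock action=announce
8. SIG_NEAR: (Dock) → mode=Manipulate action=spin_ccw

final mode: Manipulate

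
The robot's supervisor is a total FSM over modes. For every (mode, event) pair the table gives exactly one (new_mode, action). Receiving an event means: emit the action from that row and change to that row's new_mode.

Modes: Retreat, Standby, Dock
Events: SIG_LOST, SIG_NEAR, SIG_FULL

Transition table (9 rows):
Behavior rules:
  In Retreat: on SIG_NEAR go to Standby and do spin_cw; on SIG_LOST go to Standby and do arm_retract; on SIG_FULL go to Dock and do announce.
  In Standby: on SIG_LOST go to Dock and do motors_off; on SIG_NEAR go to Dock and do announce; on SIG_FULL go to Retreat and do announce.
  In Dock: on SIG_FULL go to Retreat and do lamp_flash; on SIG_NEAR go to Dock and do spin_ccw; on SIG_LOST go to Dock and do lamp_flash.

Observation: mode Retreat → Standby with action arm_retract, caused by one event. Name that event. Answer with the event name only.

try SIG_LOST: (Retreat, SIG_LOST) → (Standby, arm_retract)  ← matches
try SIG_NEAR: (Retreat, SIG_NEAR) → (Standby, spin_cw)
try SIG_FULL: (Retreat, SIG_FULL) → (Dock, announce)

SIG_LOST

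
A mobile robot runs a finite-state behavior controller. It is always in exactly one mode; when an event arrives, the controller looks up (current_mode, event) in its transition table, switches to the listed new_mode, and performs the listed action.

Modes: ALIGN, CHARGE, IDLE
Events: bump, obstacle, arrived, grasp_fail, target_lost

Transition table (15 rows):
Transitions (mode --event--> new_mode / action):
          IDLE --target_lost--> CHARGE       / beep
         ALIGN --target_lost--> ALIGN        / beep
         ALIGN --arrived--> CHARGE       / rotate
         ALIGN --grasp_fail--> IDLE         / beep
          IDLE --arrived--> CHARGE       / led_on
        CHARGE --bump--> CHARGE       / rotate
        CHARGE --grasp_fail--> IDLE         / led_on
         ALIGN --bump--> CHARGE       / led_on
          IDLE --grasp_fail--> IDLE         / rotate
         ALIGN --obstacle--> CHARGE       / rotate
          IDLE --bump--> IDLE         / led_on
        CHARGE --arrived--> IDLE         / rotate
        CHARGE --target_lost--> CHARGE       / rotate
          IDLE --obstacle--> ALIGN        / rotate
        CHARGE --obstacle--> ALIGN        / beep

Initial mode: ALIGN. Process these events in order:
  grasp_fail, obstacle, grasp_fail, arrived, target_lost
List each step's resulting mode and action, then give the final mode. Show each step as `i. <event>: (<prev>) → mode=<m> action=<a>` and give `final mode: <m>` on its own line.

final mode: CHARGE

1. grasp_fail: (ALIGN) → mode=IDLE action=beep
2. obstacle: (IDLE) → mode=ALIGN action=rotate
3. grasp_fail: (ALIGN) → mode=IDLE action=beep
4. arrived: (IDLE) → mode=CHARGE action=led_on
5. target_lost: (CHARGE) → mode=CHARGE action=rotate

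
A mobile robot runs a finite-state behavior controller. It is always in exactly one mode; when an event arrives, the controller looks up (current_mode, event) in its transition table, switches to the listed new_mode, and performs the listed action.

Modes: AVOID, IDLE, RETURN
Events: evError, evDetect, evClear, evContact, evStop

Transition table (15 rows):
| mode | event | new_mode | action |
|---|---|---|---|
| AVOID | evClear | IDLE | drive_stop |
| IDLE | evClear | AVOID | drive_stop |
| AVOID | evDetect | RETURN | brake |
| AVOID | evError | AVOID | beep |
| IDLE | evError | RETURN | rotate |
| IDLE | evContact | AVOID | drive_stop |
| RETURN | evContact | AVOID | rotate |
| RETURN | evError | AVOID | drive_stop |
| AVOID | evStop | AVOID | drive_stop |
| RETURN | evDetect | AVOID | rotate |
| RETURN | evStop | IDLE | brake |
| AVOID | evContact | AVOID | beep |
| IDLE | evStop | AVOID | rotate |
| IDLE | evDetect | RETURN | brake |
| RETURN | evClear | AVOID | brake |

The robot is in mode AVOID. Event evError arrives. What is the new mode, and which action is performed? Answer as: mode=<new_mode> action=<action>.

current mode = AVOID; filter table to that mode:
  (AVOID, evClear) → (IDLE, drive_stop)
  (AVOID, evDetect) → (RETURN, brake)
  (AVOID, evError) → (AVOID, beep)  ← event matches
  (AVOID, evStop) → (AVOID, drive_stop)
  (AVOID, evContact) → (AVOID, beep)
event = evError selects (AVOID, beep)

mode=AVOID action=beep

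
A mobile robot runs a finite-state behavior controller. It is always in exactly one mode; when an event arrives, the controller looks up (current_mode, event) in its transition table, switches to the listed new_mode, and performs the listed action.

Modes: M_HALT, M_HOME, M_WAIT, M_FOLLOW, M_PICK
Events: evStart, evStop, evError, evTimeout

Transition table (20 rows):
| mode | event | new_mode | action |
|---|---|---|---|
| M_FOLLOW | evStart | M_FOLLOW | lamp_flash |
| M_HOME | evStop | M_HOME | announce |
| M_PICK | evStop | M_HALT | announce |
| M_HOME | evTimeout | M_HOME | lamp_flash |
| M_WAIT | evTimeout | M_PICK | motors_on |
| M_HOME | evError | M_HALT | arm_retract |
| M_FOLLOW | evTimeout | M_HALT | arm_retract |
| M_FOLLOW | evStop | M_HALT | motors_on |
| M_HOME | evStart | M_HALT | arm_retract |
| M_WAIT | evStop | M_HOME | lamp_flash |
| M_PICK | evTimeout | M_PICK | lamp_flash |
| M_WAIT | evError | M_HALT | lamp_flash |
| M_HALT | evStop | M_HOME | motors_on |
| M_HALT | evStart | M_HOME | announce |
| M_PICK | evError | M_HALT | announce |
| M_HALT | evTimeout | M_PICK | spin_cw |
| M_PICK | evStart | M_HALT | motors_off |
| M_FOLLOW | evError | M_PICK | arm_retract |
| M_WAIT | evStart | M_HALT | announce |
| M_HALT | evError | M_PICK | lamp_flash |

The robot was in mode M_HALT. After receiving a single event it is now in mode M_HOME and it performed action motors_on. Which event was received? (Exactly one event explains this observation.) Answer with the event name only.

try evStart: (M_HALT, evStart) → (M_HOME, announce)
try evStop: (M_HALT, evStop) → (M_HOME, motors_on)  ← matches
try evError: (M_HALT, evError) → (M_PICK, lamp_flash)
try evTimeout: (M_HALT, evTimeout) → (M_PICK, spin_cw)

evStop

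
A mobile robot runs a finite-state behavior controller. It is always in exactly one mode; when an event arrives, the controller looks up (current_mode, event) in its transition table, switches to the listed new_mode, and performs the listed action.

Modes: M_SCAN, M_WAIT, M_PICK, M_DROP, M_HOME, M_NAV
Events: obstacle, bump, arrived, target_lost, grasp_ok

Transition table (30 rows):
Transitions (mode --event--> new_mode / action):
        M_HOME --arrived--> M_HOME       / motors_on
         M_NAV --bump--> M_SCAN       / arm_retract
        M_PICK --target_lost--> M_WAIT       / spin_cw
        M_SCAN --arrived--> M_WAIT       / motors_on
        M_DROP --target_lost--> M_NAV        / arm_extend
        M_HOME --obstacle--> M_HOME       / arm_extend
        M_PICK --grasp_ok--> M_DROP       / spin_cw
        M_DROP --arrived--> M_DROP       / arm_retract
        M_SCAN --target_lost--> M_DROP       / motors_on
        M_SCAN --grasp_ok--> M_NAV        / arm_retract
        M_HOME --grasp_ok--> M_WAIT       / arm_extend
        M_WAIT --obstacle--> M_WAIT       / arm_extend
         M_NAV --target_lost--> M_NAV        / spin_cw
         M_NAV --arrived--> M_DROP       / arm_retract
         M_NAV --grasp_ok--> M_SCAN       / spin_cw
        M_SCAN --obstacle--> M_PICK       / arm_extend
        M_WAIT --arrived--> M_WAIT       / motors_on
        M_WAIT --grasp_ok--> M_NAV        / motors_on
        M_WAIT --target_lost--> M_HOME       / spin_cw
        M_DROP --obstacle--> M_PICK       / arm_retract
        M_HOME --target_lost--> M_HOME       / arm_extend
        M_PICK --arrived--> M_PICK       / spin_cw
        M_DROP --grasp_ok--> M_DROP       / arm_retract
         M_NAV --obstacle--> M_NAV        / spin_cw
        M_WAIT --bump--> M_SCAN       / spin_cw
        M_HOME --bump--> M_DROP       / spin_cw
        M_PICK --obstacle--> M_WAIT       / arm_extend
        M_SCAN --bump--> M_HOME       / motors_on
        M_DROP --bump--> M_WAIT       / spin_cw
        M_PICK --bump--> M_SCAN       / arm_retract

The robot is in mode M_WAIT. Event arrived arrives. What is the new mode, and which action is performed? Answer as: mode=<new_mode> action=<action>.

current mode = M_WAIT; filter table to that mode:
  (M_WAIT, obstacle) → (M_WAIT, arm_extend)
  (M_WAIT, arrived) → (M_WAIT, motors_on)  ← event matches
  (M_WAIT, grasp_ok) → (M_NAV, motors_on)
  (M_WAIT, target_lost) → (M_HOME, spin_cw)
  (M_WAIT, bump) → (M_SCAN, spin_cw)
event = arrived selects (M_WAIT, motors_on)

mode=M_WAIT action=motors_on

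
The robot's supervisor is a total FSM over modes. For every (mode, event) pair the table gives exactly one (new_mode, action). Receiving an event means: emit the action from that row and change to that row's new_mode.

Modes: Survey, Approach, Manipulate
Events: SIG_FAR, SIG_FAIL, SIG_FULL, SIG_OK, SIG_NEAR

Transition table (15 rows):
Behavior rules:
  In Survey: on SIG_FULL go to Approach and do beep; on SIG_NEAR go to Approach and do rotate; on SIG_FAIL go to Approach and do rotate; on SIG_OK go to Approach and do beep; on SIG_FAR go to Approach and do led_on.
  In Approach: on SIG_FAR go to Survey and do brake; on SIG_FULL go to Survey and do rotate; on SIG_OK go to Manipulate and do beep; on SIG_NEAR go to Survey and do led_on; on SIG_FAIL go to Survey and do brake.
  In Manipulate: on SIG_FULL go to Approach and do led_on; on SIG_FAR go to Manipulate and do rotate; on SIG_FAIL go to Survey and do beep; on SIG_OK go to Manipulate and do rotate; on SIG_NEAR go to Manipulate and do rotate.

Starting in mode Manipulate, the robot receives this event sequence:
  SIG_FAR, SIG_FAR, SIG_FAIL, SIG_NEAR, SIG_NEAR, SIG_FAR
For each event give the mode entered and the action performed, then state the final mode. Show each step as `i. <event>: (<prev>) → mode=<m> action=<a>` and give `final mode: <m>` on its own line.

final mode: Approach

1. SIG_FAR: (Manipulate) → mode=Manipulate action=rotate
2. SIG_FAR: (Manipulate) → mode=Manipulate action=rotate
3. SIG_FAIL: (Manipulate) → mode=Survey action=beep
4. SIG_NEAR: (Survey) → mode=Approach action=rotate
5. SIG_NEAR: (Approach) → mode=Survey action=led_on
6. SIG_FAR: (Survey) → mode=Approach action=led_on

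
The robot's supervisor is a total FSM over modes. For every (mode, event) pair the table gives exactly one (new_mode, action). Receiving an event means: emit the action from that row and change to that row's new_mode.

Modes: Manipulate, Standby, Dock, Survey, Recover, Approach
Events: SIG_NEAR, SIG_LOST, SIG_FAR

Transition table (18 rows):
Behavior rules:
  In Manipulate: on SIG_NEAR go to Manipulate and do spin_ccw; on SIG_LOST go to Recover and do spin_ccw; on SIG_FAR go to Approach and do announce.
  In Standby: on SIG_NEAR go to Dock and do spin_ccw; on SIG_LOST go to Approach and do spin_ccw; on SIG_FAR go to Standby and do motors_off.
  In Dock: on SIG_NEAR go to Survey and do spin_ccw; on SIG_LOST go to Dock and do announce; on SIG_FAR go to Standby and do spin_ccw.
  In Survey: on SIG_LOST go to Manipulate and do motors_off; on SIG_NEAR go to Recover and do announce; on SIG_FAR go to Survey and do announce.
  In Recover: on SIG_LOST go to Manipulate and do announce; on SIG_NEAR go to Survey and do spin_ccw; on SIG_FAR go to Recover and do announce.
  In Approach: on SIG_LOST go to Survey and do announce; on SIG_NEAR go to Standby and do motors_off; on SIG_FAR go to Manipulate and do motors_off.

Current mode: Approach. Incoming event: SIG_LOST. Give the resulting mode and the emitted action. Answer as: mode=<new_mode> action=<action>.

current mode = Approach; filter table to that mode:
  (Approach, SIG_LOST) → (Survey, announce)  ← event matches
  (Approach, SIG_NEAR) → (Standby, motors_off)
  (Approach, SIG_FAR) → (Manipulate, motors_off)
event = SIG_LOST selects (Survey, announce)

mode=Survey action=announce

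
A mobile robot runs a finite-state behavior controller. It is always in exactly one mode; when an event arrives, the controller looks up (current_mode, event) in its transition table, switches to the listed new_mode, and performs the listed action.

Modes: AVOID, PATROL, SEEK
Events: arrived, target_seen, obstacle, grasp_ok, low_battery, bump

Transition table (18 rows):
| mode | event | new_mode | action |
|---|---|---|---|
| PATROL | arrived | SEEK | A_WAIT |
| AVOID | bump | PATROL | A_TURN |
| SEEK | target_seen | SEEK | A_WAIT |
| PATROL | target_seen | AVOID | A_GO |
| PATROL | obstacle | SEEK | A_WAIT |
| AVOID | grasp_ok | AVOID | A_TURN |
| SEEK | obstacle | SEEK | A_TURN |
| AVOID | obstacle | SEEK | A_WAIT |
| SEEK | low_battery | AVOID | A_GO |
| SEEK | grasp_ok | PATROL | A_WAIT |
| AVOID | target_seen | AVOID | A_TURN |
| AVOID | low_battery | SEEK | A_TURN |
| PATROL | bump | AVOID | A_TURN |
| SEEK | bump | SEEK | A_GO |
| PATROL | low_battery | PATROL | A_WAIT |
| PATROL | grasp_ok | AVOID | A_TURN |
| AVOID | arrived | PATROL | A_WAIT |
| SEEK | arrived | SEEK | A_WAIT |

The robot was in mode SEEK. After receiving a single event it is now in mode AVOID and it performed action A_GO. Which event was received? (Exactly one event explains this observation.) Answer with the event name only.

low_battery

try arrived: (SEEK, arrived) → (SEEK, A_WAIT)
try target_seen: (SEEK, target_seen) → (SEEK, A_WAIT)
try obstacle: (SEEK, obstacle) → (SEEK, A_TURN)
try grasp_ok: (SEEK, grasp_ok) → (PATROL, A_WAIT)
try low_battery: (SEEK, low_battery) → (AVOID, A_GO)  ← matches
try bump: (SEEK, bump) → (SEEK, A_GO)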